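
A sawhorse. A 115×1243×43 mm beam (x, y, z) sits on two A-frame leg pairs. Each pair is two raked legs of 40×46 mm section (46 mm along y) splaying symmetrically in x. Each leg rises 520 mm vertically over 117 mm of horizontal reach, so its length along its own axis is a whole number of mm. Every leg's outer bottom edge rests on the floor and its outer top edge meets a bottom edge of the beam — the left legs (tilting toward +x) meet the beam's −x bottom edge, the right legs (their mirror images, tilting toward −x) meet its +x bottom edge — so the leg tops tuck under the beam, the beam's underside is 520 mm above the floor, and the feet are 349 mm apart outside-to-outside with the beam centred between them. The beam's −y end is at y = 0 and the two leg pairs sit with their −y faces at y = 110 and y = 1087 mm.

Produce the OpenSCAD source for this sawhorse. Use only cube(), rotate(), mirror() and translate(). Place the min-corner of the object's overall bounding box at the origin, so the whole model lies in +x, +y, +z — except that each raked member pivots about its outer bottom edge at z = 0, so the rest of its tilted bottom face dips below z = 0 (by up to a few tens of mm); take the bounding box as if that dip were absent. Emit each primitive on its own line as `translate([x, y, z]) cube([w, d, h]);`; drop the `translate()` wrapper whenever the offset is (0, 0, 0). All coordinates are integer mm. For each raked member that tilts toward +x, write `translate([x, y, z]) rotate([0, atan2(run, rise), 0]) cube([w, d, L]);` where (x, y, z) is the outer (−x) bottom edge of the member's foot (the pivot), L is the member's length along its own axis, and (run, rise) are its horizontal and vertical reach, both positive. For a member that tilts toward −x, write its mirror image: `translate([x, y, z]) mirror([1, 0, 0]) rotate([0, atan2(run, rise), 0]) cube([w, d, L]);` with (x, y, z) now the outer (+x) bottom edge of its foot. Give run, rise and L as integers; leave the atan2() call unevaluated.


translate([117, 0, 520]) cube([115, 1243, 43]);
translate([0, 110, 0]) rotate([0, atan2(117, 520), 0]) cube([40, 46, 533]);
translate([349, 110, 0]) mirror([1, 0, 0]) rotate([0, atan2(117, 520), 0]) cube([40, 46, 533]);
translate([0, 1087, 0]) rotate([0, atan2(117, 520), 0]) cube([40, 46, 533]);
translate([349, 1087, 0]) mirror([1, 0, 0]) rotate([0, atan2(117, 520), 0]) cube([40, 46, 533]);


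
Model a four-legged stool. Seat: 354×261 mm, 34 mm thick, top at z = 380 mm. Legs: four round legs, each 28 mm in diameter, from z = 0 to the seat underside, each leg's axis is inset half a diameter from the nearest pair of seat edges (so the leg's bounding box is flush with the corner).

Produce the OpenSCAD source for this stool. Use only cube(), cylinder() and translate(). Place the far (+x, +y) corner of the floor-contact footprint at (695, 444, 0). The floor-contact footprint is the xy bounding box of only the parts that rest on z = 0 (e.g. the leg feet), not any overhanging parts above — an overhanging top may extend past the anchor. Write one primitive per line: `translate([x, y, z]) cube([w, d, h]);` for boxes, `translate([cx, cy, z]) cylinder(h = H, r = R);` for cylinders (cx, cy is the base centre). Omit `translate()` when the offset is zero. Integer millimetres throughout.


translate([341, 183, 346]) cube([354, 261, 34]);
translate([355, 197, 0]) cylinder(h = 346, r = 14);
translate([681, 197, 0]) cylinder(h = 346, r = 14);
translate([355, 430, 0]) cylinder(h = 346, r = 14);
translate([681, 430, 0]) cylinder(h = 346, r = 14);


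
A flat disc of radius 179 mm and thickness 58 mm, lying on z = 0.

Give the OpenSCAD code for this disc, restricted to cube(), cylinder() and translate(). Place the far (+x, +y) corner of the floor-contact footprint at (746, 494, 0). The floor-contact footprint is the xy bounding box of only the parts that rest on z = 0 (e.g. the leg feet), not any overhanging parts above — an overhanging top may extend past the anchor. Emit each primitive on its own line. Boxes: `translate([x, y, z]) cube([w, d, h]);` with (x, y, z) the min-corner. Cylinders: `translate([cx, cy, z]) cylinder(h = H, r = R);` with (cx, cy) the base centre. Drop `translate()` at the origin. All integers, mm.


translate([567, 315, 0]) cylinder(h = 58, r = 179);


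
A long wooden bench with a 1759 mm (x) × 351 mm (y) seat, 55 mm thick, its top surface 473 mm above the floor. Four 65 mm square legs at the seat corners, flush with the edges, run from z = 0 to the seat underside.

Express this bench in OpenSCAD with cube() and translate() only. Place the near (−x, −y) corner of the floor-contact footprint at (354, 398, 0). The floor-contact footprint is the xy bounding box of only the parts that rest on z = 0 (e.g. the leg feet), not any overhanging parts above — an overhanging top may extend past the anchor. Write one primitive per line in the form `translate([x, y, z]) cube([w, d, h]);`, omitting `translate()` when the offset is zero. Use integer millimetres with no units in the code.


translate([354, 398, 418]) cube([1759, 351, 55]);
translate([354, 398, 0]) cube([65, 65, 418]);
translate([354, 684, 0]) cube([65, 65, 418]);
translate([2048, 398, 0]) cube([65, 65, 418]);
translate([2048, 684, 0]) cube([65, 65, 418]);


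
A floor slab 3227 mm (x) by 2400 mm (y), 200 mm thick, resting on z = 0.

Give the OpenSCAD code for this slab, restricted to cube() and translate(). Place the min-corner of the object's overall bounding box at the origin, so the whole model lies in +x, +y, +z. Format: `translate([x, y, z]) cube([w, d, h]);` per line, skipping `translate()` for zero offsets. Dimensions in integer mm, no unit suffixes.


cube([3227, 2400, 200]);


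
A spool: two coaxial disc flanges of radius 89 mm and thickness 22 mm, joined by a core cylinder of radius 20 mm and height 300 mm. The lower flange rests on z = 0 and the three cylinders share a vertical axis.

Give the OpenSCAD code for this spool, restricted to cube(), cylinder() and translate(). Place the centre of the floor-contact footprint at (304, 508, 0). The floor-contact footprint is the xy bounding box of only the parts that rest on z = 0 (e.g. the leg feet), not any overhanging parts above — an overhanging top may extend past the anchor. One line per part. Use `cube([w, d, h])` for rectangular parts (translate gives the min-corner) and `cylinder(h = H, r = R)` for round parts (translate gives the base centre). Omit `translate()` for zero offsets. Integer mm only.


translate([304, 508, 0]) cylinder(h = 22, r = 89);
translate([304, 508, 22]) cylinder(h = 300, r = 20);
translate([304, 508, 322]) cylinder(h = 22, r = 89);


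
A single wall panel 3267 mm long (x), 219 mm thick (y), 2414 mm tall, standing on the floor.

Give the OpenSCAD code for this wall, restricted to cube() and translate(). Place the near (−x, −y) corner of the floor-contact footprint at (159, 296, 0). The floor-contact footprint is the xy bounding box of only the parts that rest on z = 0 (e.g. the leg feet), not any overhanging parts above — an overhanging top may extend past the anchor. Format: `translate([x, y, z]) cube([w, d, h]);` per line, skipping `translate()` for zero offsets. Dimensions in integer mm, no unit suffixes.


translate([159, 296, 0]) cube([3267, 219, 2414]);


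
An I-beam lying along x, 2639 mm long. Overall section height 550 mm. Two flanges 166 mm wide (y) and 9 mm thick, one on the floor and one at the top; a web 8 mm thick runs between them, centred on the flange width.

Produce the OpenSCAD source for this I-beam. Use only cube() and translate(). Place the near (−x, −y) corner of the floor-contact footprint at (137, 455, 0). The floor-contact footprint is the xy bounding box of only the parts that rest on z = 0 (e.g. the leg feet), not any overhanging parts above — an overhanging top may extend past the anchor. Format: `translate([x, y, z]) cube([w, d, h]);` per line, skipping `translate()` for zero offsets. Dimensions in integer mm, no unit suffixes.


translate([137, 455, 0]) cube([2639, 166, 9]);
translate([137, 534, 9]) cube([2639, 8, 532]);
translate([137, 455, 541]) cube([2639, 166, 9]);


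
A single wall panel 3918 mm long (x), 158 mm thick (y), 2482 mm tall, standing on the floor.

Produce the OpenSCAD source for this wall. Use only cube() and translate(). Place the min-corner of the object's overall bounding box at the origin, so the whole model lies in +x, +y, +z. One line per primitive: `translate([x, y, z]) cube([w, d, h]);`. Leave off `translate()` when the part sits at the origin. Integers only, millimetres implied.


cube([3918, 158, 2482]);


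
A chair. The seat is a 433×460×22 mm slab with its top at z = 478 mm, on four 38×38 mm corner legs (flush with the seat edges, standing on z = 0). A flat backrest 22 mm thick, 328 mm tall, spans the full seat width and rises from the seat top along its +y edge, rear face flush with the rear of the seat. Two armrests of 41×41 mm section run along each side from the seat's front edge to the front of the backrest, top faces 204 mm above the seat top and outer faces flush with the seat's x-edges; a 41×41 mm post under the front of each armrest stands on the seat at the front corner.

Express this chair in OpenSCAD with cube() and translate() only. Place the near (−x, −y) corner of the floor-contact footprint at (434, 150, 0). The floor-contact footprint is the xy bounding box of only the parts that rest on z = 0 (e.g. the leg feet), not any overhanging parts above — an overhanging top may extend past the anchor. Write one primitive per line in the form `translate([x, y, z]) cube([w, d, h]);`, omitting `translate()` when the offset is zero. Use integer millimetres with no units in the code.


translate([434, 150, 456]) cube([433, 460, 22]);
translate([434, 150, 0]) cube([38, 38, 456]);
translate([829, 150, 0]) cube([38, 38, 456]);
translate([434, 572, 0]) cube([38, 38, 456]);
translate([829, 572, 0]) cube([38, 38, 456]);
translate([434, 588, 478]) cube([433, 22, 328]);
translate([434, 150, 641]) cube([41, 438, 41]);
translate([826, 150, 641]) cube([41, 438, 41]);
translate([434, 150, 478]) cube([41, 41, 163]);
translate([826, 150, 478]) cube([41, 41, 163]);


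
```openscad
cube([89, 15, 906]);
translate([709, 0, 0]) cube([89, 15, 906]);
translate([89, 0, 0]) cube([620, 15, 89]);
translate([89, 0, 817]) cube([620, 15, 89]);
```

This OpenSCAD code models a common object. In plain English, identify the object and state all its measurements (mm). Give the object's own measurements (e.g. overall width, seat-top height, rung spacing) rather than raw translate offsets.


A rectangular picture frame lying in the x–z plane (depth along y). The opening is 620 mm wide (x) by 728 mm tall (z), surrounded by a border 89 mm wide on all four sides. The frame is 15 mm deep and is made of two full-height vertical stiles with two horizontal rails fitted between them.


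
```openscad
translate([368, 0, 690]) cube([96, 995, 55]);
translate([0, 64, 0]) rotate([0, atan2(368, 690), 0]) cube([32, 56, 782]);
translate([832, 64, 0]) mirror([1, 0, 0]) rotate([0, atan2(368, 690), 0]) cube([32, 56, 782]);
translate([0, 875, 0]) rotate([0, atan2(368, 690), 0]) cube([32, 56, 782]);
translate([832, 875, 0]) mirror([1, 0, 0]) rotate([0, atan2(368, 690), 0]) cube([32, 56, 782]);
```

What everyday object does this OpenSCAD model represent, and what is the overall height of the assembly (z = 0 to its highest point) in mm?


A sawhorse. The overall height is 745 mm.

A beam across two mirrored pairs of raked legs — a sawhorse. The beam's underside is at z = 690 (matching the legs' vertical rise in atan2(368, 690)) and the beam is 55 mm tall, so its top is at 690 + 55 = 745 mm. The raked legs top out at the beam's underside, so that is the highest point.


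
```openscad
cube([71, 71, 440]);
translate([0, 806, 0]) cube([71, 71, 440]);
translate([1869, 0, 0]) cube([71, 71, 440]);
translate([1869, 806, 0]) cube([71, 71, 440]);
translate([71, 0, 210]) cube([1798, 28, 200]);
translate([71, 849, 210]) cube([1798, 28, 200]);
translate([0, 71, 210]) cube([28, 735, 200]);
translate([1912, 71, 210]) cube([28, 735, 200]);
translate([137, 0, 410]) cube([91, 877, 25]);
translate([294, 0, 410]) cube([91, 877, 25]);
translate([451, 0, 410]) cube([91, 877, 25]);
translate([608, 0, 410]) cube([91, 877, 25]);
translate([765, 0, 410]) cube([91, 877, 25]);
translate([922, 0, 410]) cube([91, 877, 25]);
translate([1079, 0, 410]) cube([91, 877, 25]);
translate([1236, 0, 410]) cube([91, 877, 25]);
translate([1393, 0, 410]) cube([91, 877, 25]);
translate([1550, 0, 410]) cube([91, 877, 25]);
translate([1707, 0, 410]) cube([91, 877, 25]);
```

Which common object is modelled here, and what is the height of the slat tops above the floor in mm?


A bed frame. The slat-top height is 435 mm.

Four posts, four rails, and a row of slats — a bed frame. Slats sit on the rails at z = 210 + 200 = 410; with slat thickness 25, the top is 435 mm.


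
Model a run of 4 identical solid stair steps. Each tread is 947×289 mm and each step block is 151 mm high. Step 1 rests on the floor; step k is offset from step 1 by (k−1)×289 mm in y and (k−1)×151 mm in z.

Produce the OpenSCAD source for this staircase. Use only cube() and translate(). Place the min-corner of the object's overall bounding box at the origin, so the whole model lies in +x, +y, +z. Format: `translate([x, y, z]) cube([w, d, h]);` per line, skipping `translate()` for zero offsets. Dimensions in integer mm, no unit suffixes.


cube([947, 289, 151]);
translate([0, 289, 151]) cube([947, 289, 151]);
translate([0, 578, 302]) cube([947, 289, 151]);
translate([0, 867, 453]) cube([947, 289, 151]);


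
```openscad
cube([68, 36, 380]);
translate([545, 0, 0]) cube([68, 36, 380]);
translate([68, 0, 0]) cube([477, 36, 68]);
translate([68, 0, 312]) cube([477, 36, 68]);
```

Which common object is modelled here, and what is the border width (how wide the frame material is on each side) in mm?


A picture frame. The border width is 68 mm.

Four thin pieces enclosing a rectangular opening — a picture frame. The two full-height stiles are 380 mm tall; the top rail sits at z = 312 and is 68 mm tall, so the border above the opening is 380 − 312 = 68 mm, matching the stile x-width.


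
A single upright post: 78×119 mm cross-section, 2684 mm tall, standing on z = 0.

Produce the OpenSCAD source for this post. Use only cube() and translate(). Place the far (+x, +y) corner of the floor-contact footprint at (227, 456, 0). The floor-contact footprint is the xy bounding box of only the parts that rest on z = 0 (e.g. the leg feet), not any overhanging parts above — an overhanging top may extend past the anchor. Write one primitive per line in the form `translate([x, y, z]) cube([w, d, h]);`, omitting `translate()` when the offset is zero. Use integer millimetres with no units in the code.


translate([149, 337, 0]) cube([78, 119, 2684]);


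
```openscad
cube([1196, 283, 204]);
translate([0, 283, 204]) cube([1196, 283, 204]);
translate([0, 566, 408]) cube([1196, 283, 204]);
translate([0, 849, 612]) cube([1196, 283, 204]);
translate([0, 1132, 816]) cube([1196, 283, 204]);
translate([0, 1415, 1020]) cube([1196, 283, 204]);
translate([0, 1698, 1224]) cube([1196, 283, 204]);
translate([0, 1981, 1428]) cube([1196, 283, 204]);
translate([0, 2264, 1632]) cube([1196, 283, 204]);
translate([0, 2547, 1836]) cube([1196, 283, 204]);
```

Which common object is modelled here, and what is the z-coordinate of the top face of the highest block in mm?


A staircase. The total rise is 2040 mm.

10 identical blocks, each offset up and back from the previous — a staircase. Each step is 204 mm tall and there are 10 of them, so the total rise is 10 × 204 = 2040 mm.


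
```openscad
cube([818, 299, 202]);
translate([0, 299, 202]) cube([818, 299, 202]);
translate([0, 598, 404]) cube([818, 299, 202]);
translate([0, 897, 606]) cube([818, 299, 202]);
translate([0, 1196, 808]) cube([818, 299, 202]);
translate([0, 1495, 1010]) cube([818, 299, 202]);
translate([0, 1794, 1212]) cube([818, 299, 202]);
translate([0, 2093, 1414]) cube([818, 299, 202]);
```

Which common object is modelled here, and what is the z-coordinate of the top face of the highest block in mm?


A staircase. The total rise is 1616 mm.

8 identical blocks, each offset up and back from the previous — a staircase. Each step is 202 mm tall and there are 8 of them, so the total rise is 8 × 202 = 1616 mm.


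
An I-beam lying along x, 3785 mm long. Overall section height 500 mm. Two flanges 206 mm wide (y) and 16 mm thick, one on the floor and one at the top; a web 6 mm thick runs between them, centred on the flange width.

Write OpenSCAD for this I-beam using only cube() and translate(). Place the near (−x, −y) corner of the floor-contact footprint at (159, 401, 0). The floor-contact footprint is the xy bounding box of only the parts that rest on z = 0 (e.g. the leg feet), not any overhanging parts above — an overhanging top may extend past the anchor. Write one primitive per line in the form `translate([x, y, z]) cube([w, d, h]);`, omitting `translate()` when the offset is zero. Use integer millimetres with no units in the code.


translate([159, 401, 0]) cube([3785, 206, 16]);
translate([159, 501, 16]) cube([3785, 6, 468]);
translate([159, 401, 484]) cube([3785, 206, 16]);


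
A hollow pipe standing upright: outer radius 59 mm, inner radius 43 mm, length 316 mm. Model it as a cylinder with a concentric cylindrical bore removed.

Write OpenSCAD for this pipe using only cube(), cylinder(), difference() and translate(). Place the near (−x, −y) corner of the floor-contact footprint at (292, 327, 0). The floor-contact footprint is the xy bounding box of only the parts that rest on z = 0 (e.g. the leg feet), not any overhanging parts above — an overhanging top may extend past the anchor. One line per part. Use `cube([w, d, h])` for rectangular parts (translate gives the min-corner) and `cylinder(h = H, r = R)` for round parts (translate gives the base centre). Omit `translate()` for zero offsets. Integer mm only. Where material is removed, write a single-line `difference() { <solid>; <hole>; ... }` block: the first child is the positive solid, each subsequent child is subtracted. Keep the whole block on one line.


difference() { translate([351, 386, 0]) cylinder(h = 316, r = 59); translate([351, 386, 0]) cylinder(h = 316, r = 43); }


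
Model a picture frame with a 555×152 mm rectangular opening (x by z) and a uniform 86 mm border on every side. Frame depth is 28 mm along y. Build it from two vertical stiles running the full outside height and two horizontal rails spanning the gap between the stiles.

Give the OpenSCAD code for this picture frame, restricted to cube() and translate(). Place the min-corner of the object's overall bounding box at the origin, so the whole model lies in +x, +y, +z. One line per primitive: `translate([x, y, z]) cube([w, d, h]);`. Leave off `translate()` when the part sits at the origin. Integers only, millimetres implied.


cube([86, 28, 324]);
translate([641, 0, 0]) cube([86, 28, 324]);
translate([86, 0, 0]) cube([555, 28, 86]);
translate([86, 0, 238]) cube([555, 28, 86]);


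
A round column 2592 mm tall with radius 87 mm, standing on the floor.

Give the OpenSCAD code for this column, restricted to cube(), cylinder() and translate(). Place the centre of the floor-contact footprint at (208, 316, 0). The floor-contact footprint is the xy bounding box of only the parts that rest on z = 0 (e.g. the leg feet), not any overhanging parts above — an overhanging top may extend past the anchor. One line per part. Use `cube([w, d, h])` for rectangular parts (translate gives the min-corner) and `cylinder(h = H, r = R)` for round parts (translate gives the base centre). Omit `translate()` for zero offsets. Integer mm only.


translate([208, 316, 0]) cylinder(h = 2592, r = 87);


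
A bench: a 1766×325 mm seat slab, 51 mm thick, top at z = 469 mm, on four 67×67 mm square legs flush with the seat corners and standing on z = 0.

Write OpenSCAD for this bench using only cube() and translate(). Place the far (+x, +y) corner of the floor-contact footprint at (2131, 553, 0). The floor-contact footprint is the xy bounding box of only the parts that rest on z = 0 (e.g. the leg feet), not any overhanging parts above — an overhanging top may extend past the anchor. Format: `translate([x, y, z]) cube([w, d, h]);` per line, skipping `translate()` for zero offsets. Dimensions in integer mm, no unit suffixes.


// leg_h = 469 − 51 = 418
translate([365, 228, 418]) cube([1766, 325, 51]);
translate([365, 228, 0]) cube([67, 67, 418]);
translate([365, 486, 0]) cube([67, 67, 418]);
translate([2064, 228, 0]) cube([67, 67, 418]);
translate([2064, 486, 0]) cube([67, 67, 418]);


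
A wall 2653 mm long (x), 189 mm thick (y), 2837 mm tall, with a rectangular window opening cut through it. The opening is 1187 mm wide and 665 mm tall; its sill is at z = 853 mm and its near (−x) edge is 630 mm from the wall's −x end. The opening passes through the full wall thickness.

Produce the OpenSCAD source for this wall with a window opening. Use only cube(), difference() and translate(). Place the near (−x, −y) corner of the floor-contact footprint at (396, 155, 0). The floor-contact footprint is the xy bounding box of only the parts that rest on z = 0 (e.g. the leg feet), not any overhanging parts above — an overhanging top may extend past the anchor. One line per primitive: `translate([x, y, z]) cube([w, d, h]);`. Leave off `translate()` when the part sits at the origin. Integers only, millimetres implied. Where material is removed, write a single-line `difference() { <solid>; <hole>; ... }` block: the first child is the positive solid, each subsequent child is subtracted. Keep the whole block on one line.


difference() { translate([396, 155, 0]) cube([2653, 189, 2837]); translate([1026, 155, 853]) cube([1187, 189, 665]); }


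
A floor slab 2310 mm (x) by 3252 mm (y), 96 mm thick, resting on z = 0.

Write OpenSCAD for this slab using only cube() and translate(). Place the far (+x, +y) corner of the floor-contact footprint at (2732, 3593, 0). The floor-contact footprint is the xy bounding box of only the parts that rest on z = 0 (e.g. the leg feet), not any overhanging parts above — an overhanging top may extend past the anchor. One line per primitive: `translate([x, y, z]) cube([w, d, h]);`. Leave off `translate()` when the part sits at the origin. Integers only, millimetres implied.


translate([422, 341, 0]) cube([2310, 3252, 96]);


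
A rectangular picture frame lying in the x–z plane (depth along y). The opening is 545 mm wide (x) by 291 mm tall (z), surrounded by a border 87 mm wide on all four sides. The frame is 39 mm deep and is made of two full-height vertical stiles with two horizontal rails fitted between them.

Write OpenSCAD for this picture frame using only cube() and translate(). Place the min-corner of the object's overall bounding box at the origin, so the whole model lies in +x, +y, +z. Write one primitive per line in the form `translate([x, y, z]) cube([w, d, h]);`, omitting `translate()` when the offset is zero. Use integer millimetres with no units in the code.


cube([87, 39, 465]);
translate([632, 0, 0]) cube([87, 39, 465]);
translate([87, 0, 0]) cube([545, 39, 87]);
translate([87, 0, 378]) cube([545, 39, 87]);


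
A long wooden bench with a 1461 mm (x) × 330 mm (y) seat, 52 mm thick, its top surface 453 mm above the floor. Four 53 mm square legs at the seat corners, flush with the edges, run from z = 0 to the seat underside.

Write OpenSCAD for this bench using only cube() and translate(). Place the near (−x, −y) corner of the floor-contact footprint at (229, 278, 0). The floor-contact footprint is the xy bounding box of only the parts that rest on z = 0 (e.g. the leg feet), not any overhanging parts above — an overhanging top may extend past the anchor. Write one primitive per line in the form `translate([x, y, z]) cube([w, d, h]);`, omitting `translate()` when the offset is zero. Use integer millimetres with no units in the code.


translate([229, 278, 401]) cube([1461, 330, 52]);
translate([229, 278, 0]) cube([53, 53, 401]);
translate([229, 555, 0]) cube([53, 53, 401]);
translate([1637, 278, 0]) cube([53, 53, 401]);
translate([1637, 555, 0]) cube([53, 53, 401]);


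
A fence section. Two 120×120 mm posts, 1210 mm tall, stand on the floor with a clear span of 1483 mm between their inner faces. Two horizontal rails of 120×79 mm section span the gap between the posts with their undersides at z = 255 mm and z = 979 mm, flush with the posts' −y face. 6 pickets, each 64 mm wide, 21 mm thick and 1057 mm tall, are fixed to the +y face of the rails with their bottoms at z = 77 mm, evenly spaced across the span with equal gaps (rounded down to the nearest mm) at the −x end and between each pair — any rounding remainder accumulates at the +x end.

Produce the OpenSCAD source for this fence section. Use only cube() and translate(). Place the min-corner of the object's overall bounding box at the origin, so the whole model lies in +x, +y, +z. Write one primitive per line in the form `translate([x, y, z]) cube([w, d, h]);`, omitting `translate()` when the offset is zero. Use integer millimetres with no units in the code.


cube([120, 120, 1210]);
translate([1603, 0, 0]) cube([120, 120, 1210]);
translate([120, 0, 255]) cube([1483, 120, 79]);
translate([120, 0, 979]) cube([1483, 120, 79]);
translate([277, 120, 77]) cube([64, 21, 1057]);
translate([498, 120, 77]) cube([64, 21, 1057]);
translate([719, 120, 77]) cube([64, 21, 1057]);
translate([940, 120, 77]) cube([64, 21, 1057]);
translate([1161, 120, 77]) cube([64, 21, 1057]);
translate([1382, 120, 77]) cube([64, 21, 1057]);


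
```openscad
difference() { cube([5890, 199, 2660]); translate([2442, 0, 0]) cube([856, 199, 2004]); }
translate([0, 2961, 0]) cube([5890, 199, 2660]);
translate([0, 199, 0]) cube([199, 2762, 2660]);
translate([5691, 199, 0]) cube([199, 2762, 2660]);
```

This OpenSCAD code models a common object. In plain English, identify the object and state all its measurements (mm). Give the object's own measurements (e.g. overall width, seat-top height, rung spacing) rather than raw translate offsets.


A single room: four walls, each 2660 mm tall and 199 mm thick, enclosing an outside footprint 5890×3160 mm (x × y), no floor or roof. The front and back walls (−y and +y sides) run the full x-width; the side walls fit between their inner faces. A door opening 856 mm wide and 2004 mm tall is cut through the front wall from the floor up, its −x edge 2442 mm from the wall's −x end.


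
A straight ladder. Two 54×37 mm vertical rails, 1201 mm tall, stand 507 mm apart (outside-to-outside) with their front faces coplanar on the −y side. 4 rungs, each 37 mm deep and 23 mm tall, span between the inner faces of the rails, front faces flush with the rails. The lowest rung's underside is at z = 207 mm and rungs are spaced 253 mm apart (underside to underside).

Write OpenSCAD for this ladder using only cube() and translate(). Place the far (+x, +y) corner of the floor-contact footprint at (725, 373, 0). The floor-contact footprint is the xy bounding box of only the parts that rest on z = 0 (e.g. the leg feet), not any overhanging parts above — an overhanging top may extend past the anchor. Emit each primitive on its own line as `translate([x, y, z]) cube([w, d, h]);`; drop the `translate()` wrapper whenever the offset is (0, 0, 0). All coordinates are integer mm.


translate([218, 336, 0]) cube([54, 37, 1201]);
translate([671, 336, 0]) cube([54, 37, 1201]);
translate([272, 336, 207]) cube([399, 37, 23]);
translate([272, 336, 460]) cube([399, 37, 23]);
translate([272, 336, 713]) cube([399, 37, 23]);
translate([272, 336, 966]) cube([399, 37, 23]);


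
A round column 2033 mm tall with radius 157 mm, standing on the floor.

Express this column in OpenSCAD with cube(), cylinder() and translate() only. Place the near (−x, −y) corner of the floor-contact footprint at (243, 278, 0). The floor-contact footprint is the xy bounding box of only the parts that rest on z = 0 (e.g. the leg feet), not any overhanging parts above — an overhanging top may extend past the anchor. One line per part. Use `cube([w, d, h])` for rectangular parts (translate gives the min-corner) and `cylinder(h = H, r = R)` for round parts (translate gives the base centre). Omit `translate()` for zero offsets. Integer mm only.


translate([400, 435, 0]) cylinder(h = 2033, r = 157);


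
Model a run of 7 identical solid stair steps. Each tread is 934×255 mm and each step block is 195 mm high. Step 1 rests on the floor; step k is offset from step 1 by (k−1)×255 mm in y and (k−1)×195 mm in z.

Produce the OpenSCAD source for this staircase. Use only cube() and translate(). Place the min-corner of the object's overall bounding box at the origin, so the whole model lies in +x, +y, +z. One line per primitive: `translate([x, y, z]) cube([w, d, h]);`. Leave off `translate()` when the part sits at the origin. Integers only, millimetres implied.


cube([934, 255, 195]);
translate([0, 255, 195]) cube([934, 255, 195]);
translate([0, 510, 390]) cube([934, 255, 195]);
translate([0, 765, 585]) cube([934, 255, 195]);
translate([0, 1020, 780]) cube([934, 255, 195]);
translate([0, 1275, 975]) cube([934, 255, 195]);
translate([0, 1530, 1170]) cube([934, 255, 195]);


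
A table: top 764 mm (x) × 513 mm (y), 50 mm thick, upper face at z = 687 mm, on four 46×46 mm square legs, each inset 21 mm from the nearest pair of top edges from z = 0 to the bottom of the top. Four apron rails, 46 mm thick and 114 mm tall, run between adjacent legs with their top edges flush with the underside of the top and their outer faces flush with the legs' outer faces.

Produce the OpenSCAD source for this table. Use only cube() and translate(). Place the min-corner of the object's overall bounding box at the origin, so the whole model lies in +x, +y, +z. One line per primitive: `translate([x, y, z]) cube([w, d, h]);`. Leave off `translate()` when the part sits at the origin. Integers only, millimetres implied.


translate([0, 0, 637]) cube([764, 513, 50]);
translate([21, 21, 0]) cube([46, 46, 637]);
translate([697, 21, 0]) cube([46, 46, 637]);
translate([21, 446, 0]) cube([46, 46, 637]);
translate([697, 446, 0]) cube([46, 46, 637]);
translate([67, 21, 523]) cube([630, 46, 114]);
translate([67, 446, 523]) cube([630, 46, 114]);
translate([21, 67, 523]) cube([46, 379, 114]);
translate([697, 67, 523]) cube([46, 379, 114]);


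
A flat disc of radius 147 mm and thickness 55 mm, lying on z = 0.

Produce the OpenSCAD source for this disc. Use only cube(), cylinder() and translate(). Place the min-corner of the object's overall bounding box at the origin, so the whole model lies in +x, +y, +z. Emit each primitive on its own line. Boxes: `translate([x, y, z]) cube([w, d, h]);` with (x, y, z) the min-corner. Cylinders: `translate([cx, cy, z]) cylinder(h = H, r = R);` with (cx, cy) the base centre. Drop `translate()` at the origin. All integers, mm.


translate([147, 147, 0]) cylinder(h = 55, r = 147);


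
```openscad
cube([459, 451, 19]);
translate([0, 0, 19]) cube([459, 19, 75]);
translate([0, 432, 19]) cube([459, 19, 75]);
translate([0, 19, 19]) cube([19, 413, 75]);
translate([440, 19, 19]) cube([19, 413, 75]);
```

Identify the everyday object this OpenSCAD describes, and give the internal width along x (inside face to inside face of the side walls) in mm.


An open box. The internal width is 421 mm.

A 459×451 base slab with four walls standing on it — an open box. The base is 459 mm wide and the walls are 19 mm thick, so the internal width is 459 − 2 × 19 = 421 mm.


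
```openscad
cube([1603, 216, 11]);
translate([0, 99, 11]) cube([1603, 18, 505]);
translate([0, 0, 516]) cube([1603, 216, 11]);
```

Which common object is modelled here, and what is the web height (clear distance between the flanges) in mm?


An I-beam. The web height is 505 mm.

Two wide flanges with a thin centred web — an I-beam. Overall 527 mm minus two 11 mm flanges gives a web of 527 − 2·11 = 505 mm.


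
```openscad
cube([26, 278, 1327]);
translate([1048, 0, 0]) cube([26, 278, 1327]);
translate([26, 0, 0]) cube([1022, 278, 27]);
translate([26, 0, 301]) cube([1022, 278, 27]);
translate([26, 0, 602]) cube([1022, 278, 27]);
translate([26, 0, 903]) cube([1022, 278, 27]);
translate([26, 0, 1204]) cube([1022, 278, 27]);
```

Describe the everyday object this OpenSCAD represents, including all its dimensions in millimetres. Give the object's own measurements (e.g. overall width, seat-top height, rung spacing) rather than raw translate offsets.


An open bookshelf. Two side panels, each 26 mm thick, 278 mm deep and 1327 mm tall, stand 1074 mm apart (outside-to-outside). Between them sit 5 shelves, each 27 mm thick and 278 mm deep, spanning the full gap between the sides. The bottom shelf rests on the floor (its underside at z = 0) and the clear gap between one shelf's top and the next shelf's underside is 274 mm.


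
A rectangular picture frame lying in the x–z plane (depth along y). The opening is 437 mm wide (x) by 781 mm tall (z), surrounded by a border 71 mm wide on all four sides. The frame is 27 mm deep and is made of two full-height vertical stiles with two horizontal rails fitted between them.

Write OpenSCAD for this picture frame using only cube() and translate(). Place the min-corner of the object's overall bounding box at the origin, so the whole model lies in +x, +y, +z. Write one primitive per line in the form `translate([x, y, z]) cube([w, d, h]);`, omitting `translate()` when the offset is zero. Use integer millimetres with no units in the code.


cube([71, 27, 923]);
translate([508, 0, 0]) cube([71, 27, 923]);
translate([71, 0, 0]) cube([437, 27, 71]);
translate([71, 0, 852]) cube([437, 27, 71]);


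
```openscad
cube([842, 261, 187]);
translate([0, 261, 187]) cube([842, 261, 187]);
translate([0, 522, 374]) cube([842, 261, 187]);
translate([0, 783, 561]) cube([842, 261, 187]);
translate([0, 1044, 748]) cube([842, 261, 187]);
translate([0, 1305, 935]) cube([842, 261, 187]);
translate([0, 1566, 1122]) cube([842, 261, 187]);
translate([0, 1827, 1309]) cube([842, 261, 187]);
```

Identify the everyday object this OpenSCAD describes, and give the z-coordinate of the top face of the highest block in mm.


A staircase. The total rise is 1496 mm.

8 identical blocks, each offset up and back from the previous — a staircase. Each step is 187 mm tall and there are 8 of them, so the total rise is 8 × 187 = 1496 mm.


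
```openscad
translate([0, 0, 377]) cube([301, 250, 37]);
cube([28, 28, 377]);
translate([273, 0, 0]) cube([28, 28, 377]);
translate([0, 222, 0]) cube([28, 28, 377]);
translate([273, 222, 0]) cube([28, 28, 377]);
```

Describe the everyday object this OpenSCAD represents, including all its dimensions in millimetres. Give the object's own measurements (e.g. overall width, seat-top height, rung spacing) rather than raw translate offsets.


A simple wooden stool: a rectangular seat 301 mm (x) by 250 mm (y), 37 mm thick, top face at z = 414 mm, on four square legs, each 28×28 mm in cross-section. The legs rest on z = 0, each flush with a corner of the seat.


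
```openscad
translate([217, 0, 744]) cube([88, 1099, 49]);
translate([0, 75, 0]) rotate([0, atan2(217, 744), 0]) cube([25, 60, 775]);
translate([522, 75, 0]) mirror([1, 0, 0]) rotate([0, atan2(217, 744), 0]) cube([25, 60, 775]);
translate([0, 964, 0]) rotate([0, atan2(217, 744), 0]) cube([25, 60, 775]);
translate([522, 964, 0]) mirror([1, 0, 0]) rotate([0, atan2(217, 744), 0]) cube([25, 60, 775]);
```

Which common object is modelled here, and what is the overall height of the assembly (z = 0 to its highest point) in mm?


A sawhorse. The overall height is 793 mm.

A beam across two mirrored pairs of raked legs — a sawhorse. The beam's underside is at z = 744 (matching the legs' vertical rise in atan2(217, 744)) and the beam is 49 mm tall, so its top is at 744 + 49 = 793 mm. The raked legs top out at the beam's underside, so that is the highest point.


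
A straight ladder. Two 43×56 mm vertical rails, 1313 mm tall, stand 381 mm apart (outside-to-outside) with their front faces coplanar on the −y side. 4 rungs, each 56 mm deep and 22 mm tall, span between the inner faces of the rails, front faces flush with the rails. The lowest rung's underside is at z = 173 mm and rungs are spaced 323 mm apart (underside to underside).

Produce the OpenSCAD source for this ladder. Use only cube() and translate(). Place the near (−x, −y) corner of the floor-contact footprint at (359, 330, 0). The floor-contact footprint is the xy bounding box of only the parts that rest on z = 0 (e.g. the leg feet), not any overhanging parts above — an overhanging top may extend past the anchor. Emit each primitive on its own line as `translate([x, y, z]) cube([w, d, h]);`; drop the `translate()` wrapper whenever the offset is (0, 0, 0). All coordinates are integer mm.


translate([359, 330, 0]) cube([43, 56, 1313]);
translate([697, 330, 0]) cube([43, 56, 1313]);
translate([402, 330, 173]) cube([295, 56, 22]);
translate([402, 330, 496]) cube([295, 56, 22]);
translate([402, 330, 819]) cube([295, 56, 22]);
translate([402, 330, 1142]) cube([295, 56, 22]);


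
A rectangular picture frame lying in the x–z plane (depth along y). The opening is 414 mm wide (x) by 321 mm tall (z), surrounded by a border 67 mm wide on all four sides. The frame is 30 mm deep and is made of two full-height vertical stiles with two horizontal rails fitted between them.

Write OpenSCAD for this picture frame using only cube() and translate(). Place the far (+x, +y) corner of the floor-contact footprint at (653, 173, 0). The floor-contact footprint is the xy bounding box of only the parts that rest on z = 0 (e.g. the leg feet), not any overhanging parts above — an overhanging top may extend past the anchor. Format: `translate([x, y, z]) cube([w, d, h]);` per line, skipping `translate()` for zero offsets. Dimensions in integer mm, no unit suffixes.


translate([105, 143, 0]) cube([67, 30, 455]);
translate([586, 143, 0]) cube([67, 30, 455]);
translate([172, 143, 0]) cube([414, 30, 67]);
translate([172, 143, 388]) cube([414, 30, 67]);


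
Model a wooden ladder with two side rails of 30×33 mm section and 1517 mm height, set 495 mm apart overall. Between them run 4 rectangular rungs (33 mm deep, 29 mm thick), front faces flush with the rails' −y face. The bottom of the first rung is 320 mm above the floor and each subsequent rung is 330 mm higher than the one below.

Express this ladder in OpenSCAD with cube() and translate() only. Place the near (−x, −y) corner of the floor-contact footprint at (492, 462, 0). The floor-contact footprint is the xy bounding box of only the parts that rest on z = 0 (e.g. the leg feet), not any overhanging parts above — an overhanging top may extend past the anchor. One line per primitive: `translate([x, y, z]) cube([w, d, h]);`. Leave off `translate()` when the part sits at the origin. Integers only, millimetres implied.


translate([492, 462, 0]) cube([30, 33, 1517]);
translate([957, 462, 0]) cube([30, 33, 1517]);
translate([522, 462, 320]) cube([435, 33, 29]);
translate([522, 462, 650]) cube([435, 33, 29]);
translate([522, 462, 980]) cube([435, 33, 29]);
translate([522, 462, 1310]) cube([435, 33, 29]);


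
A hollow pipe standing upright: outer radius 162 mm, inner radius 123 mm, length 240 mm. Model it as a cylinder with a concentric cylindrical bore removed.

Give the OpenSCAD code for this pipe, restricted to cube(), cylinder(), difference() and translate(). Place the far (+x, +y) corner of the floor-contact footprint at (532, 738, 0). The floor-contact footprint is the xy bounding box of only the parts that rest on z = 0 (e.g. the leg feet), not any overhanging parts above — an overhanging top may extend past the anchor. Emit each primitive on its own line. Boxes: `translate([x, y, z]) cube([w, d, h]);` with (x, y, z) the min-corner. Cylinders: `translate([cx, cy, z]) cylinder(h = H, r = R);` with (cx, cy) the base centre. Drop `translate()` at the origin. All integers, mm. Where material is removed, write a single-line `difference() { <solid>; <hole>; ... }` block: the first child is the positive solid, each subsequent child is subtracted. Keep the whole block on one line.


difference() { translate([370, 576, 0]) cylinder(h = 240, r = 162); translate([370, 576, 0]) cylinder(h = 240, r = 123); }
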